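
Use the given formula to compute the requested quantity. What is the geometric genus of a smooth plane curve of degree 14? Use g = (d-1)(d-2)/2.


Using the genus formula for smooth plane curves:
g = (d-1)(d-2)/2
g = (14-1)(14-2)/2
g = 13*12/2
g = 156/2 = 78

78


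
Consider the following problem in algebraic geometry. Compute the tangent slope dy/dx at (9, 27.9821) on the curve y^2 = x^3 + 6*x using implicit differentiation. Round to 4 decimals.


Using implicit differentiation of y^2 = x^3 + 6*x:
2y * dy/dx = 3x^2 + 6
dy/dx = (3x^2 + 6)/(2y)
Numerator: 3*9^2 + 6 = 249
Denominator: 2*27.9821 = 55.9642
dy/dx = 249/55.9642 = 4.4493

4.4493


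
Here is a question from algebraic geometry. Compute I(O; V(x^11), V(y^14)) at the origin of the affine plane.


The intersection multiplicity of V(x^a) and V(y^b) at the origin is:
I(O; V(x^11), V(y^14)) = dim_k(k[x,y]/(x^11, y^14))
A basis for k[x,y]/(x^11, y^14) is the set of monomials x^i * y^j
where 0 <= i < 11 and 0 <= j < 14.
The number of such monomials is 11 * 14 = 154

154


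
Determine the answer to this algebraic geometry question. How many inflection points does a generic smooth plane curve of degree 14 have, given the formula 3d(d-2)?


For a general smooth plane curve C of degree d, the inflection points are
the intersection of C with its Hessian curve, which has degree 3(d-2).
By Bezout, the total intersection number is d * 3(d-2) = 14 * 36 = 504.
For a general curve every flex is ordinary, so each contributes
multiplicity 1 to C·Hess(C), and the number of distinct inflection
points is 3d(d-2).
Inflection points = 3*14*(14-2) = 3*14*12 = 504

504


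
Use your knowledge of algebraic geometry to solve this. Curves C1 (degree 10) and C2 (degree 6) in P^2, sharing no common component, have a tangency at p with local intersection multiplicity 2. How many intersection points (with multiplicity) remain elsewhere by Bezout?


By Bezout's theorem, the total intersection number is d1 * d2.
Total = 10 * 6 = 60
Intersection multiplicity at p = 2
Remaining intersections = 60 - 2 = 58

58


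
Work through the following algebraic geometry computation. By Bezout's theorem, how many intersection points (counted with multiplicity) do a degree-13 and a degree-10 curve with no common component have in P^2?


Bezout's theorem states the intersection count equals the product of degrees.
Intersection count = 13 * 10 = 130

130


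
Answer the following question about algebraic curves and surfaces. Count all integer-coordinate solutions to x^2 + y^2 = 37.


Systematically check integer values of x where x^2 <= 37.
For each valid x, check if 37 - x^2 is a perfect square.
x=1: 37 - 1 = 36, sqrt = 6 (valid)
x=6: 37 - 36 = 1, sqrt = 1 (valid)
Total integer solutions found: 8

8


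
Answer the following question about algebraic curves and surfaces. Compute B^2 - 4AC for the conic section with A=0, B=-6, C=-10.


The discriminant of a conic Ax^2 + Bxy + Cy^2 + ... = 0 is B^2 - 4AC.
B^2 = (-6)^2 = 36
4AC = 4*0*(-10) = 0
Discriminant = 36 + 0 = 36

36


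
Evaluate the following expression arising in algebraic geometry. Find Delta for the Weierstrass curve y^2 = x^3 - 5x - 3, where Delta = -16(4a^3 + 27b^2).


Compute each component:
4a^3 = 4*(-5)^3 = 4*(-125) = -500
27b^2 = 27*(-3)^2 = 27*9 = 243
4a^3 + 27b^2 = -500 + 243 = -257
Delta = -16*(-257) = 4112

4112


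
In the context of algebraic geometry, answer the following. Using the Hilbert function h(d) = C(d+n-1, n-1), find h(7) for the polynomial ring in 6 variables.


The Hilbert function for the polynomial ring in 6 variables is:
h(d) = C(d+n-1, n-1)
h(7) = C(7+6-1, 6-1) = C(12, 5)
= 12! / (5! * 7!)
= 792

792


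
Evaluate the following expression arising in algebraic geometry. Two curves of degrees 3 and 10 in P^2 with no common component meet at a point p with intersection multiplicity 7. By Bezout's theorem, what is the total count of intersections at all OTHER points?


By Bezout's theorem, the total intersection number is d1 * d2.
Total = 3 * 10 = 30
Intersection multiplicity at p = 7
Remaining intersections = 30 - 7 = 23

23


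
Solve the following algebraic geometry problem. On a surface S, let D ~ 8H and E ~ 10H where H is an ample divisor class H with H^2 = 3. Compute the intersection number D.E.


Using bilinearity of the intersection pairing on a surface S:
(aH).(bH) = ab * (H.H)
We have H^2 = 3.
D.E = (8H).(10H) = 8*10*3
= 80*3
= 240

240


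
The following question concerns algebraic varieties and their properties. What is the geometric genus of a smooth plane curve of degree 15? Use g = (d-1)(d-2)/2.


Using the genus formula for smooth plane curves:
g = (d-1)(d-2)/2
g = (15-1)(15-2)/2
g = 14*13/2
g = 182/2 = 91

91


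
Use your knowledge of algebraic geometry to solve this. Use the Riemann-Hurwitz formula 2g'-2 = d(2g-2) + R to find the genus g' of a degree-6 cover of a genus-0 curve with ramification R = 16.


Riemann-Hurwitz formula: 2g' - 2 = d(2g - 2) + R
Given: d = 6, g = 0, R = 16
2g' - 2 = 6*(2*0 - 2) + 16
2g' - 2 = 6*(-2) + 16
2g' - 2 = -12 + 16 = 4
2g' = 6
g' = 3

3


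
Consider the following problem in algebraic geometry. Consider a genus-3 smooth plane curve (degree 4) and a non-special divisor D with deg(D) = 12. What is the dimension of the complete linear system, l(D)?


First, compute the genus of a smooth plane curve of degree 4:
g = (d-1)(d-2)/2 = (4-1)(4-2)/2 = 3
For a non-special divisor D (i.e., h^1(D) = 0), Riemann-Roch gives:
l(D) = deg(D) - g + 1
Since deg(D) = 12 >= 2g - 1 = 5, D is non-special.
l(D) = 12 - 3 + 1 = 10

10


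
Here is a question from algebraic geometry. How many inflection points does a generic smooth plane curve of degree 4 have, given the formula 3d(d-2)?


For a general smooth plane curve C of degree d, the inflection points are
the intersection of C with its Hessian curve, which has degree 3(d-2).
By Bezout, the total intersection number is d * 3(d-2) = 4 * 6 = 24.
For a general curve every flex is ordinary, so each contributes
multiplicity 1 to C·Hess(C), and the number of distinct inflection
points is 3d(d-2).
Inflection points = 3*4*(4-2) = 3*4*2 = 24

24


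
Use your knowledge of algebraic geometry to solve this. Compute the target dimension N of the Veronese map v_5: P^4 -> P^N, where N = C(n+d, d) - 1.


The Veronese embedding v_d: P^n -> P^N maps each point to all
degree-d monomials in n+1 homogeneous coordinates.
N = C(n+d, d) - 1
N = C(4+5, 5) - 1
N = C(9, 5) - 1
C(9, 5) = 126
N = 126 - 1 = 125

125


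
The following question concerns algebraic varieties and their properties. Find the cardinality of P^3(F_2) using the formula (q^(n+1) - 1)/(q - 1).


P^3(F_2) has (q^(n+1) - 1)/(q - 1) points.
= 2^3 + 2^2 + 2^1 + 2^0
= 8 + 4 + 2 + 1
= 15

15


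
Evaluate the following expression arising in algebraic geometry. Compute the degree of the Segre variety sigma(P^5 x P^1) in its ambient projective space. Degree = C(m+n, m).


The degree of the Segre variety P^5 x P^1 is C(m+n, m).
= C(6, 5)
= 6

6


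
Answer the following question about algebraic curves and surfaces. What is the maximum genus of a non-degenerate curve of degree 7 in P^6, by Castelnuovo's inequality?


Castelnuovo's bound: write d - 1 = m(r-1) + epsilon with 0 <= epsilon < r-1.
d - 1 = 7 - 1 = 6
r - 1 = 6 - 1 = 5
6 = 1*5 + 1, so m = 1, epsilon = 1
pi(d, r) = m(m-1)(r-1)/2 + m*epsilon
= 1*0*5/2 + 1*1
= 0/2 + 1
= 0 + 1 = 1

1


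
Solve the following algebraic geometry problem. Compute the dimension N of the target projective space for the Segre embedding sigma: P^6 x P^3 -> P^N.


The Segre embedding maps P^m x P^n into P^N via
all products of coordinates from each factor.
N = (m+1)(n+1) - 1
N = (6+1)(3+1) - 1
N = 7*4 - 1
N = 28 - 1 = 27

27


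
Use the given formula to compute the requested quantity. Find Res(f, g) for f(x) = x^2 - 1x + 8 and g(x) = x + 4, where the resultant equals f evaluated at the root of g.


For Res(f, x - c), we evaluate f at x = c.
f(-4) = (-4)^2 - 1*(-4) + 8
= 16 + 4 + 8
= 20 + 8 = 28
Res(f, g) = 28

28


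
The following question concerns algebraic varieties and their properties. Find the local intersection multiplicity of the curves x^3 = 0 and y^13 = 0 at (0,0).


The intersection multiplicity of V(x^a) and V(y^b) at the origin is:
I(O; V(x^3), V(y^13)) = dim_k(k[x,y]/(x^3, y^13))
A basis for k[x,y]/(x^3, y^13) is the set of monomials x^i * y^j
where 0 <= i < 3 and 0 <= j < 13.
The number of such monomials is 3 * 13 = 39

39


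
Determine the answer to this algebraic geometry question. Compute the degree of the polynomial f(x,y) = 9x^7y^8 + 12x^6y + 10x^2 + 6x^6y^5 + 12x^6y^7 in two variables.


Examine each term for its total degree (sum of exponents).
  Term '9x^7y^8' has total degree 7+8 = 15.
  Term '12x^6y' has total degree 6+1 = 7.
  Term '10x^2' has total degree 2+0 = 2.
  Term '6x^6y^5' has total degree 6+5 = 11.
  Term '12x^6y^7' has total degree 6+7 = 13.
The maximum total degree among all terms is 15.

15


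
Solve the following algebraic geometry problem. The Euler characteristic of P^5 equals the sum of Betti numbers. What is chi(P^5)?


The complex projective space P^5 has one cell in each even real dimension 0, 2, ..., 10.
The cohomology groups are H^{2k}(P^5) = Z for k = 0,...,5, and 0 otherwise.
Euler characteristic = sum of Betti numbers = 1 per even-dimensional cohomology group.
chi(P^5) = 5 + 1 = 6

6


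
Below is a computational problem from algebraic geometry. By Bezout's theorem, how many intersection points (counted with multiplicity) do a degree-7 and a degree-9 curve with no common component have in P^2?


Bezout's theorem states the intersection count equals the product of degrees.
Intersection count = 7 * 9 = 63

63


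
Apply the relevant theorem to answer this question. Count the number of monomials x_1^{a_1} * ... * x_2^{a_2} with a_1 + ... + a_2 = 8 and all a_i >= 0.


The number of degree-8 monomials in 2 variables is C(d+n-1, n-1).
= C(8+2-1, 2-1) = C(9, 1)
= 9

9


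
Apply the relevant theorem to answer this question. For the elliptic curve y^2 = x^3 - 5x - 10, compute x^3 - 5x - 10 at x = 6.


Compute x^3 - 5x - 10 at x = 6:
x^3 = 6^3 = 216
(-5)*x = (-5)*6 = -30
Sum: 216 - 30 - 10 = 176

176


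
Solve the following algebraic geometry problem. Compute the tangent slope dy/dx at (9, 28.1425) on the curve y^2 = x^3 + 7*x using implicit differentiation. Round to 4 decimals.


Using implicit differentiation of y^2 = x^3 + 7*x:
2y * dy/dx = 3x^2 + 7
dy/dx = (3x^2 + 7)/(2y)
Numerator: 3*9^2 + 7 = 250
Denominator: 2*28.1425 = 56.285
dy/dx = 250/56.285 = 4.4417

4.4417


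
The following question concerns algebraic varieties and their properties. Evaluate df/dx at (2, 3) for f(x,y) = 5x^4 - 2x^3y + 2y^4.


df/dx = 4*5*x^3 + 3*(-2)*x^2*y
At (2,3): 4*5*2^3 + 3*(-2)*2^2*3
= 160 - 72
= 88

88


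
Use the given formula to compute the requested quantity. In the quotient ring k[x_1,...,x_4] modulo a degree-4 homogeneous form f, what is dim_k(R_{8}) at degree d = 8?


For R = k[x_1,...,x_n]/(f) with f homogeneous of degree e:
The Hilbert series is (1 - t^e)/(1 - t)^n.
So h(d) = C(d+n-1, n-1) - C(d-e+n-1, n-1) for d >= e.
With n=4, e=4, d=8:
C(8+4-1, 4-1) = C(11, 3) = 165
C(8-4+4-1, 4-1) = C(7, 3) = 35
h(8) = 165 - 35 = 130

130


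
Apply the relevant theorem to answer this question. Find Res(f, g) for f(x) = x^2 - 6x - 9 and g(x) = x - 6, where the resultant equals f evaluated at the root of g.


For Res(f, x - c), we evaluate f at x = c.
f(6) = 6^2 - 6*6 - 9
= 36 - 36 - 9
= 0 - 9 = -9
Res(f, g) = -9

-9


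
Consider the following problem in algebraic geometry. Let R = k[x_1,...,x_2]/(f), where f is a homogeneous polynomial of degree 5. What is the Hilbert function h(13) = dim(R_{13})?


For R = k[x_1,...,x_n]/(f) with f homogeneous of degree e:
The Hilbert series is (1 - t^e)/(1 - t)^n.
So h(d) = C(d+n-1, n-1) - C(d-e+n-1, n-1) for d >= e.
With n=2, e=5, d=13:
C(13+2-1, 2-1) = C(14, 1) = 14
C(13-5+2-1, 2-1) = C(9, 1) = 9
h(13) = 14 - 9 = 5

5


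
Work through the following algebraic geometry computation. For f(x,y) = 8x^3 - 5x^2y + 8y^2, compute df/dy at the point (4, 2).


df/dy = (-5)*x^2 + 2*8*y^1
At (4,2): (-5)*4^2 + 2*8*2^1
= -80 + 32
= -48

-48


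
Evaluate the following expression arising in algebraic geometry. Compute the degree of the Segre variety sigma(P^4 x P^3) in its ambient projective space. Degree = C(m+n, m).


The degree of the Segre variety P^4 x P^3 is C(m+n, m).
= C(7, 4)
= 35

35


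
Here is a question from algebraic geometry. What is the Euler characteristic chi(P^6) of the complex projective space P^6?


The complex projective space P^6 has one cell in each even real dimension 0, 2, ..., 12.
The cohomology groups are H^{2k}(P^6) = Z for k = 0,...,6, and 0 otherwise.
Euler characteristic = sum of Betti numbers = 1 per even-dimensional cohomology group.
chi(P^6) = 6 + 1 = 7

7


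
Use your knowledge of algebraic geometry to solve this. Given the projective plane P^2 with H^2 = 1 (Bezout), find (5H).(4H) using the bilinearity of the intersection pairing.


Using bilinearity of the intersection pairing on the projective plane P^2:
(aH).(bH) = ab * (H.H)
We have H^2 = 1 (Bezout).
D.E = (5H).(4H) = 5*4*1
= 20*1
= 20

20


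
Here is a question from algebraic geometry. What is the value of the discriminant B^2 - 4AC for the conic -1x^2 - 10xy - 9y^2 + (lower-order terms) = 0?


The discriminant of a conic Ax^2 + Bxy + Cy^2 + ... = 0 is B^2 - 4AC.
B^2 = (-10)^2 = 100
4AC = 4*(-1)*(-9) = 36
Discriminant = 100 - 36 = 64

64


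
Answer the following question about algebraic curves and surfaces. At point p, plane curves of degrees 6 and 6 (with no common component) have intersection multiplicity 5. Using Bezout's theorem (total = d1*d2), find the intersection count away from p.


By Bezout's theorem, the total intersection number is d1 * d2.
Total = 6 * 6 = 36
Intersection multiplicity at p = 5
Remaining intersections = 36 - 5 = 31

31


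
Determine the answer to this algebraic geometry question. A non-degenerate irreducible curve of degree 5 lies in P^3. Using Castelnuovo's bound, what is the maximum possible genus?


Castelnuovo's bound: write d - 1 = m(r-1) + epsilon with 0 <= epsilon < r-1.
d - 1 = 5 - 1 = 4
r - 1 = 3 - 1 = 2
4 = 2*2 + 0, so m = 2, epsilon = 0
pi(d, r) = m(m-1)(r-1)/2 + m*epsilon
= 2*1*2/2 + 2*0
= 4/2 + 0
= 2 + 0 = 2

2


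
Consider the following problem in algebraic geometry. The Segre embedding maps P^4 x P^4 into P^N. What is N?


The Segre embedding maps P^m x P^n into P^N via
all products of coordinates from each factor.
N = (m+1)(n+1) - 1
N = (4+1)(4+1) - 1
N = 5*5 - 1
N = 25 - 1 = 24

24


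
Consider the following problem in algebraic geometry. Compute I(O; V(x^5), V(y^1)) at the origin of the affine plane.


The intersection multiplicity of V(x^a) and V(y^b) at the origin is:
I(O; V(x^5), V(y^1)) = dim_k(k[x,y]/(x^5, y^1))
A basis for k[x,y]/(x^5, y^1) is the set of monomials x^i * y^j
where 0 <= i < 5 and 0 <= j < 1.
The number of such monomials is 5 * 1 = 5

5


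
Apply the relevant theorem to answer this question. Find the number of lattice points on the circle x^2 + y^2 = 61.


Systematically check integer values of x where x^2 <= 61.
For each valid x, check if 61 - x^2 is a perfect square.
x=5: 61 - 25 = 36, sqrt = 6 (valid)
x=6: 61 - 36 = 25, sqrt = 5 (valid)
Total integer solutions found: 8

8


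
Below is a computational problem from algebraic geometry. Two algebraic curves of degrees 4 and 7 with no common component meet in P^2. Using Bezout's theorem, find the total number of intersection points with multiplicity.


Bezout's theorem states the intersection count equals the product of degrees.
Intersection count = 4 * 7 = 28

28


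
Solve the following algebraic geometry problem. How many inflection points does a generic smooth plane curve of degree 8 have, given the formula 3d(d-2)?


For a general smooth plane curve C of degree d, the inflection points are
the intersection of C with its Hessian curve, which has degree 3(d-2).
By Bezout, the total intersection number is d * 3(d-2) = 8 * 18 = 144.
For a general curve every flex is ordinary, so each contributes
multiplicity 1 to C·Hess(C), and the number of distinct inflection
points is 3d(d-2).
Inflection points = 3*8*(8-2) = 3*8*6 = 144

144


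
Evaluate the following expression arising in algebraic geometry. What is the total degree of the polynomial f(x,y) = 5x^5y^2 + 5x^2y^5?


Examine each term for its total degree (sum of exponents).
  Term '5x^5y^2' has total degree 5+2 = 7.
  Term '5x^2y^5' has total degree 2+5 = 7.
The maximum total degree among all terms is 7.

7


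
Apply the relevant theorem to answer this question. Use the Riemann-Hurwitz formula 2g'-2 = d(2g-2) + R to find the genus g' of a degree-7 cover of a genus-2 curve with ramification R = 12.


Riemann-Hurwitz formula: 2g' - 2 = d(2g - 2) + R
Given: d = 7, g = 2, R = 12
2g' - 2 = 7*(2*2 - 2) + 12
2g' - 2 = 7*2 + 12
2g' - 2 = 14 + 12 = 26
2g' = 28
g' = 14

14


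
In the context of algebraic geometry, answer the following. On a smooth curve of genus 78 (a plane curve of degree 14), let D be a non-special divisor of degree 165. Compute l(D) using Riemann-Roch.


First, compute the genus of a smooth plane curve of degree 14:
g = (d-1)(d-2)/2 = (14-1)(14-2)/2 = 78
For a non-special divisor D (i.e., h^1(D) = 0), Riemann-Roch gives:
l(D) = deg(D) - g + 1
Since deg(D) = 165 >= 2g - 1 = 155, D is non-special.
l(D) = 165 - 78 + 1 = 88

88


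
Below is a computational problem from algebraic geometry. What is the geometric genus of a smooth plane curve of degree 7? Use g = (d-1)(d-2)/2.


Using the genus formula for smooth plane curves:
g = (d-1)(d-2)/2
g = (7-1)(7-2)/2
g = 6*5/2
g = 30/2 = 15

15


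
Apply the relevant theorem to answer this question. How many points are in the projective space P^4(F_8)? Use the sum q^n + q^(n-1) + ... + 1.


P^4(F_8) has (q^(n+1) - 1)/(q - 1) points.
= 8^4 + 8^3 + 8^2 + 8^1 + 8^0
= 4096 + 512 + 64 + 8 + 1
= 4681

4681


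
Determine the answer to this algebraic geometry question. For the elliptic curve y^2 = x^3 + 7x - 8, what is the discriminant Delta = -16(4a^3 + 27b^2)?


Compute each component:
4a^3 = 4*7^3 = 4*343 = 1372
27b^2 = 27*(-8)^2 = 27*64 = 1728
4a^3 + 27b^2 = 1372 + 1728 = 3100
Delta = -16*3100 = -49600

-49600


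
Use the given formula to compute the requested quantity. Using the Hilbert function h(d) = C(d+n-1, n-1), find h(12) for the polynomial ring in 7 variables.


The Hilbert function for the polynomial ring in 7 variables is:
h(d) = C(d+n-1, n-1)
h(12) = C(12+7-1, 7-1) = C(18, 6)
= 18! / (6! * 12!)
= 18564

18564


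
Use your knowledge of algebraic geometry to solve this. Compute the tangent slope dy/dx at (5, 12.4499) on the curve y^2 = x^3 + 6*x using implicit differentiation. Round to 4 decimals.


Using implicit differentiation of y^2 = x^3 + 6*x:
2y * dy/dx = 3x^2 + 6
dy/dx = (3x^2 + 6)/(2y)
Numerator: 3*5^2 + 6 = 81
Denominator: 2*12.4499 = 24.8998
dy/dx = 81/24.8998 = 3.2530

3.2530


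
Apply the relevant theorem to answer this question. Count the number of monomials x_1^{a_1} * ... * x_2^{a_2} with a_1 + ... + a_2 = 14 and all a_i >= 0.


The number of degree-14 monomials in 2 variables is C(d+n-1, n-1).
= C(14+2-1, 2-1) = C(15, 1)
= 15

15


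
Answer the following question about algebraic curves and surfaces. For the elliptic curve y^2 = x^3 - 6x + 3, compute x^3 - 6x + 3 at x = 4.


Compute x^3 - 6x + 3 at x = 4:
x^3 = 4^3 = 64
(-6)*x = (-6)*4 = -24
Sum: 64 - 24 + 3 = 43

43


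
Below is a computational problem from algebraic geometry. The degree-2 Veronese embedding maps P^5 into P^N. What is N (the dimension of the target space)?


The Veronese embedding v_d: P^n -> P^N maps each point to all
degree-d monomials in n+1 homogeneous coordinates.
N = C(n+d, d) - 1
N = C(5+2, 2) - 1
N = C(7, 2) - 1
C(7, 2) = 21
N = 21 - 1 = 20

20


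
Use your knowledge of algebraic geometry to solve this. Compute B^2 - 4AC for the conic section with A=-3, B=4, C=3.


The discriminant of a conic Ax^2 + Bxy + Cy^2 + ... = 0 is B^2 - 4AC.
B^2 = 4^2 = 16
4AC = 4*(-3)*3 = -36
Discriminant = 16 + 36 = 52

52


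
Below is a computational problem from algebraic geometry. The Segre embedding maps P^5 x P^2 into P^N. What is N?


The Segre embedding maps P^m x P^n into P^N via
all products of coordinates from each factor.
N = (m+1)(n+1) - 1
N = (5+1)(2+1) - 1
N = 6*3 - 1
N = 18 - 1 = 17

17


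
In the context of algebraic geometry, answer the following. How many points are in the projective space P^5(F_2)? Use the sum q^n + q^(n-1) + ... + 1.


P^5(F_2) has (q^(n+1) - 1)/(q - 1) points.
= 2^5 + 2^4 + 2^3 + 2^2 + 2^1 + 2^0
= 32 + 16 + 8 + 4 + 2 + 1
= 63

63


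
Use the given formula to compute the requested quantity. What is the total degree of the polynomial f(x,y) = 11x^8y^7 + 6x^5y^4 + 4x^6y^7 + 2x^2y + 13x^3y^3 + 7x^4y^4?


Examine each term for its total degree (sum of exponents).
  Term '11x^8y^7' has total degree 8+7 = 15.
  Term '6x^5y^4' has total degree 5+4 = 9.
  Term '4x^6y^7' has total degree 6+7 = 13.
  Term '2x^2y' has total degree 2+1 = 3.
  Term '13x^3y^3' has total degree 3+3 = 6.
  Term '7x^4y^4' has total degree 4+4 = 8.
The maximum total degree among all terms is 15.

15


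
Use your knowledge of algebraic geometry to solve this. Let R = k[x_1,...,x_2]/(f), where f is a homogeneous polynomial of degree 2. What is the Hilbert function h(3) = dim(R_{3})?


For R = k[x_1,...,x_n]/(f) with f homogeneous of degree e:
The Hilbert series is (1 - t^e)/(1 - t)^n.
So h(d) = C(d+n-1, n-1) - C(d-e+n-1, n-1) for d >= e.
With n=2, e=2, d=3:
C(3+2-1, 2-1) = C(4, 1) = 4
C(3-2+2-1, 2-1) = C(2, 1) = 2
h(3) = 4 - 2 = 2

2


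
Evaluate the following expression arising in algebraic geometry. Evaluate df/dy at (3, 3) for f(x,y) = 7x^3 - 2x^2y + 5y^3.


df/dy = (-2)*x^2 + 3*5*y^2
At (3,3): (-2)*3^2 + 3*5*3^2
= -18 + 135
= 117

117


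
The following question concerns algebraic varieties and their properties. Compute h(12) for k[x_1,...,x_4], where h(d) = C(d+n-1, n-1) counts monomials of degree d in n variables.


The Hilbert function for the polynomial ring in 4 variables is:
h(d) = C(d+n-1, n-1)
h(12) = C(12+4-1, 4-1) = C(15, 3)
= 15! / (3! * 12!)
= 455

455


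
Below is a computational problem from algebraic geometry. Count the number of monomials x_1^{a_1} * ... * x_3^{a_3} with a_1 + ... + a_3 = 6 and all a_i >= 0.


The number of degree-6 monomials in 3 variables is C(d+n-1, n-1).
= C(6+3-1, 3-1) = C(8, 2)
= 28

28


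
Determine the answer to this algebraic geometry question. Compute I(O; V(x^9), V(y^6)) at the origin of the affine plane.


The intersection multiplicity of V(x^a) and V(y^b) at the origin is:
I(O; V(x^9), V(y^6)) = dim_k(k[x,y]/(x^9, y^6))
A basis for k[x,y]/(x^9, y^6) is the set of monomials x^i * y^j
where 0 <= i < 9 and 0 <= j < 6.
The number of such monomials is 9 * 6 = 54

54


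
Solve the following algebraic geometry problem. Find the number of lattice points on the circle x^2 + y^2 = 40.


Systematically check integer values of x where x^2 <= 40.
For each valid x, check if 40 - x^2 is a perfect square.
x=2: 40 - 4 = 36, sqrt = 6 (valid)
x=6: 40 - 36 = 4, sqrt = 2 (valid)
Total integer solutions found: 8

8


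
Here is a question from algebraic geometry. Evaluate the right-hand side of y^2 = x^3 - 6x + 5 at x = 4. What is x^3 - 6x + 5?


Compute x^3 - 6x + 5 at x = 4:
x^3 = 4^3 = 64
(-6)*x = (-6)*4 = -24
Sum: 64 - 24 + 5 = 45

45


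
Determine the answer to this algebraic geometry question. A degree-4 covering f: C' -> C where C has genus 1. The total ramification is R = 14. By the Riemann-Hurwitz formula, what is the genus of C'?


Riemann-Hurwitz formula: 2g' - 2 = d(2g - 2) + R
Given: d = 4, g = 1, R = 14
2g' - 2 = 4*(2*1 - 2) + 14
2g' - 2 = 4*0 + 14
2g' - 2 = 0 + 14 = 14
2g' = 16
g' = 8

8


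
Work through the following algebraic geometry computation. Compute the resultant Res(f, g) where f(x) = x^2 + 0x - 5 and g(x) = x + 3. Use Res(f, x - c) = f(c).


For Res(f, x - c), we evaluate f at x = c.
f(-3) = (-3)^2 + 0*(-3) - 5
= 9 + 0 - 5
= 9 - 5 = 4
Res(f, g) = 4

4


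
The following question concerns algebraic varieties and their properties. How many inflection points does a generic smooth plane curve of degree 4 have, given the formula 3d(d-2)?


For a general smooth plane curve C of degree d, the inflection points are
the intersection of C with its Hessian curve, which has degree 3(d-2).
By Bezout, the total intersection number is d * 3(d-2) = 4 * 6 = 24.
For a general curve every flex is ordinary, so each contributes
multiplicity 1 to C·Hess(C), and the number of distinct inflection
points is 3d(d-2).
Inflection points = 3*4*(4-2) = 3*4*2 = 24

24


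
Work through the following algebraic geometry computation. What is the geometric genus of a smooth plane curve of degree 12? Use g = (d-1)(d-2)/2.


Using the genus formula for smooth plane curves:
g = (d-1)(d-2)/2
g = (12-1)(12-2)/2
g = 11*10/2
g = 110/2 = 55

55


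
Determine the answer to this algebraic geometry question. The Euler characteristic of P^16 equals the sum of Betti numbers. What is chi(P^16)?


The complex projective space P^16 has one cell in each even real dimension 0, 2, ..., 32.
The cohomology groups are H^{2k}(P^16) = Z for k = 0,...,16, and 0 otherwise.
Euler characteristic = sum of Betti numbers = 1 per even-dimensional cohomology group.
chi(P^16) = 16 + 1 = 17

17


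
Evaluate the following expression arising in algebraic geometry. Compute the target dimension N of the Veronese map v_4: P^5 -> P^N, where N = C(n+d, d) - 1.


The Veronese embedding v_d: P^n -> P^N maps each point to all
degree-d monomials in n+1 homogeneous coordinates.
N = C(n+d, d) - 1
N = C(5+4, 4) - 1
N = C(9, 4) - 1
C(9, 4) = 126
N = 126 - 1 = 125

125


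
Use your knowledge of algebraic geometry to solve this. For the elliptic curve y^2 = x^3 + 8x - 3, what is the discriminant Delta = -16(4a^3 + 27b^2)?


Compute each component:
4a^3 = 4*8^3 = 4*512 = 2048
27b^2 = 27*(-3)^2 = 27*9 = 243
4a^3 + 27b^2 = 2048 + 243 = 2291
Delta = -16*2291 = -36656

-36656


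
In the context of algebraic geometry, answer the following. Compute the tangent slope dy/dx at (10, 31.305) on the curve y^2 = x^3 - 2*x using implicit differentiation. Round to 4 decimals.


Using implicit differentiation of y^2 = x^3 - 2*x:
2y * dy/dx = 3x^2 - 2
dy/dx = (3x^2 - 2)/(2y)
Numerator: 3*10^2 - 2 = 298
Denominator: 2*31.305 = 62.61
dy/dx = 298/62.61 = 4.7596

4.7596


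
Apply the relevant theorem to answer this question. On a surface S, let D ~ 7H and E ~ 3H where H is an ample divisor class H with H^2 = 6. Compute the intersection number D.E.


Using bilinearity of the intersection pairing on a surface S:
(aH).(bH) = ab * (H.H)
We have H^2 = 6.
D.E = (7H).(3H) = 7*3*6
= 21*6
= 126

126


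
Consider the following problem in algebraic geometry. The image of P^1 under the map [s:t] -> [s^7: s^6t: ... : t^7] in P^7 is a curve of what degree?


The rational normal curve in P^7 is the image of P^1 under the 7-uple Veronese.
A general hyperplane in P^7 pulls back to a degree-7 form on P^1, which has 7 zeros,
so the curve meets a general hyperplane in 7 points. Degree = 7.

7


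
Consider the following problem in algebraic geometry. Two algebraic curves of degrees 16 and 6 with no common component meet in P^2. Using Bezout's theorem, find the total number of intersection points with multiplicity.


Bezout's theorem states the intersection count equals the product of degrees.
Intersection count = 16 * 6 = 96

96


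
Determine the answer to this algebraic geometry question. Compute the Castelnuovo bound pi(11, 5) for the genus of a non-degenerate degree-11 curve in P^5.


Castelnuovo's bound: write d - 1 = m(r-1) + epsilon with 0 <= epsilon < r-1.
d - 1 = 11 - 1 = 10
r - 1 = 5 - 1 = 4
10 = 2*4 + 2, so m = 2, epsilon = 2
pi(d, r) = m(m-1)(r-1)/2 + m*epsilon
= 2*1*4/2 + 2*2
= 8/2 + 4
= 4 + 4 = 8

8


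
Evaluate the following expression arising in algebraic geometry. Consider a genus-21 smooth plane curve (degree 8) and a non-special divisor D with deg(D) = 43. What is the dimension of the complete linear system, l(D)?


First, compute the genus of a smooth plane curve of degree 8:
g = (d-1)(d-2)/2 = (8-1)(8-2)/2 = 21
For a non-special divisor D (i.e., h^1(D) = 0), Riemann-Roch gives:
l(D) = deg(D) - g + 1
Since deg(D) = 43 >= 2g - 1 = 41, D is non-special.
l(D) = 43 - 21 + 1 = 23

23


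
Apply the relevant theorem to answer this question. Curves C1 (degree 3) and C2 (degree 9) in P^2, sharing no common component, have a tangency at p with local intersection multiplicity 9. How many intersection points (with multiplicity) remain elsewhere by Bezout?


By Bezout's theorem, the total intersection number is d1 * d2.
Total = 3 * 9 = 27
Intersection multiplicity at p = 9
Remaining intersections = 27 - 9 = 18

18


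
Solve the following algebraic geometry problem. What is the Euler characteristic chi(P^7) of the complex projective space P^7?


The complex projective space P^7 has one cell in each even real dimension 0, 2, ..., 14.
The cohomology groups are H^{2k}(P^7) = Z for k = 0,...,7, and 0 otherwise.
Euler characteristic = sum of Betti numbers = 1 per even-dimensional cohomology group.
chi(P^7) = 7 + 1 = 8

8


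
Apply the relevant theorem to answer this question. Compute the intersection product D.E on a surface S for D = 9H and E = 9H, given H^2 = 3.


Using bilinearity of the intersection pairing on a surface S:
(aH).(bH) = ab * (H.H)
We have H^2 = 3.
D.E = (9H).(9H) = 9*9*3
= 81*3
= 243

243


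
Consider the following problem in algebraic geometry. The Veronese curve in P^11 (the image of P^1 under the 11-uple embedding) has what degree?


The rational normal curve in P^11 is the image of P^1 under the 11-uple Veronese.
A general hyperplane in P^11 pulls back to a degree-11 form on P^1, which has 11 zeros,
so the curve meets a general hyperplane in 11 points. Degree = 11.

11


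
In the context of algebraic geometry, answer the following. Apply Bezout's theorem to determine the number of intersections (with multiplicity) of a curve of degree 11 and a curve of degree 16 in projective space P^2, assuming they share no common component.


Bezout's theorem states the intersection count equals the product of degrees.
Intersection count = 11 * 16 = 176

176


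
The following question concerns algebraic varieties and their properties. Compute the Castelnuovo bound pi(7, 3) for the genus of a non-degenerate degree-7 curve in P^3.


Castelnuovo's bound: write d - 1 = m(r-1) + epsilon with 0 <= epsilon < r-1.
d - 1 = 7 - 1 = 6
r - 1 = 3 - 1 = 2
6 = 3*2 + 0, so m = 3, epsilon = 0
pi(d, r) = m(m-1)(r-1)/2 + m*epsilon
= 3*2*2/2 + 3*0
= 12/2 + 0
= 6 + 0 = 6

6


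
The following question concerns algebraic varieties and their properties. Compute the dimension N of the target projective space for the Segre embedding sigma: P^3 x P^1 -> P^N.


The Segre embedding maps P^m x P^n into P^N via
all products of coordinates from each factor.
N = (m+1)(n+1) - 1
N = (3+1)(1+1) - 1
N = 4*2 - 1
N = 8 - 1 = 7

7


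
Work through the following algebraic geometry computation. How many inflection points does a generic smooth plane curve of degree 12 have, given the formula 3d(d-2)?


For a general smooth plane curve C of degree d, the inflection points are
the intersection of C with its Hessian curve, which has degree 3(d-2).
By Bezout, the total intersection number is d * 3(d-2) = 12 * 30 = 360.
For a general curve every flex is ordinary, so each contributes
multiplicity 1 to C·Hess(C), and the number of distinct inflection
points is 3d(d-2).
Inflection points = 3*12*(12-2) = 3*12*10 = 360

360


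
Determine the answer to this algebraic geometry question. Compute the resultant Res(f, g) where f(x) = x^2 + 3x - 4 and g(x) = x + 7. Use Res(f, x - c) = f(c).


For Res(f, x - c), we evaluate f at x = c.
f(-7) = (-7)^2 + 3*(-7) - 4
= 49 - 21 - 4
= 28 - 4 = 24
Res(f, g) = 24

24


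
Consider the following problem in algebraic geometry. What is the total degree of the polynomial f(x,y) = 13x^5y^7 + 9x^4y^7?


Examine each term for its total degree (sum of exponents).
  Term '13x^5y^7' has total degree 5+7 = 12.
  Term '9x^4y^7' has total degree 4+7 = 11.
The maximum total degree among all terms is 12.

12


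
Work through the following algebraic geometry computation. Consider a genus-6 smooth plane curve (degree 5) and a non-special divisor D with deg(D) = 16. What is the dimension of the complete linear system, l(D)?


First, compute the genus of a smooth plane curve of degree 5:
g = (d-1)(d-2)/2 = (5-1)(5-2)/2 = 6
For a non-special divisor D (i.e., h^1(D) = 0), Riemann-Roch gives:
l(D) = deg(D) - g + 1
Since deg(D) = 16 >= 2g - 1 = 11, D is non-special.
l(D) = 16 - 6 + 1 = 11

11


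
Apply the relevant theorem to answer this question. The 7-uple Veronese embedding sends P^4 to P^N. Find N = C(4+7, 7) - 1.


The Veronese embedding v_d: P^n -> P^N maps each point to all
degree-d monomials in n+1 homogeneous coordinates.
N = C(n+d, d) - 1
N = C(4+7, 7) - 1
N = C(11, 7) - 1
C(11, 7) = 330
N = 330 - 1 = 329

329


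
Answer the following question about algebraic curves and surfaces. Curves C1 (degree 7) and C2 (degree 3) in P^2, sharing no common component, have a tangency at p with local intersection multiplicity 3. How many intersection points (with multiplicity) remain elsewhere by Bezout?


By Bezout's theorem, the total intersection number is d1 * d2.
Total = 7 * 3 = 21
Intersection multiplicity at p = 3
Remaining intersections = 21 - 3 = 18

18


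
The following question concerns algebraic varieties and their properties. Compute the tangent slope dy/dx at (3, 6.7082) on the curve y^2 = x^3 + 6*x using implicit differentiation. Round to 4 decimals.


Using implicit differentiation of y^2 = x^3 + 6*x:
2y * dy/dx = 3x^2 + 6
dy/dx = (3x^2 + 6)/(2y)
Numerator: 3*3^2 + 6 = 33
Denominator: 2*6.7082 = 13.4164
dy/dx = 33/13.4164 = 2.4597

2.4597


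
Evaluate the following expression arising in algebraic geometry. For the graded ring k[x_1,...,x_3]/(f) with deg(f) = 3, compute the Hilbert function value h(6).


For R = k[x_1,...,x_n]/(f) with f homogeneous of degree e:
The Hilbert series is (1 - t^e)/(1 - t)^n.
So h(d) = C(d+n-1, n-1) - C(d-e+n-1, n-1) for d >= e.
With n=3, e=3, d=6:
C(6+3-1, 3-1) = C(8, 2) = 28
C(6-3+3-1, 3-1) = C(5, 2) = 10
h(6) = 28 - 10 = 18

18


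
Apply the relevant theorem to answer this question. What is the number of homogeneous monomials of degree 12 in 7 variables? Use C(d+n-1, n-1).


The number of degree-12 monomials in 7 variables is C(d+n-1, n-1).
= C(12+7-1, 7-1) = C(18, 6)
= 18564

18564


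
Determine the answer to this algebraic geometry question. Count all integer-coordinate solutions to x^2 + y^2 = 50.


Systematically check integer values of x where x^2 <= 50.
For each valid x, check if 50 - x^2 is a perfect square.
x=1: 50 - 1 = 49, sqrt = 7 (valid)
x=5: 50 - 25 = 25, sqrt = 5 (valid)
x=7: 50 - 49 = 1, sqrt = 1 (valid)
Total integer solutions found: 12

12


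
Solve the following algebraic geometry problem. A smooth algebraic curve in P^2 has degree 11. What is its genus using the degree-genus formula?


Using the genus formula for smooth plane curves:
g = (d-1)(d-2)/2
g = (11-1)(11-2)/2
g = 10*9/2
g = 90/2 = 45

45


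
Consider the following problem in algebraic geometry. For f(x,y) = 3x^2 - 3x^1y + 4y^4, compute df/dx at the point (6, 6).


df/dx = 2*3*x^1 + 1*(-3)*x^0*y
At (6,6): 2*3*6^1 + 1*(-3)*6^0*6
= 36 - 18
= 18

18


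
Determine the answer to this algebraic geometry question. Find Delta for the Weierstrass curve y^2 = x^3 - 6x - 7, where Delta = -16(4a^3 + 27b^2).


Compute each component:
4a^3 = 4*(-6)^3 = 4*(-216) = -864
27b^2 = 27*(-7)^2 = 27*49 = 1323
4a^3 + 27b^2 = -864 + 1323 = 459
Delta = -16*459 = -7344

-7344


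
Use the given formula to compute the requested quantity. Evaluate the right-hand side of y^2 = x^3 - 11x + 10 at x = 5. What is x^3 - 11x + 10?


Compute x^3 - 11x + 10 at x = 5:
x^3 = 5^3 = 125
(-11)*x = (-11)*5 = -55
Sum: 125 - 55 + 10 = 80

80


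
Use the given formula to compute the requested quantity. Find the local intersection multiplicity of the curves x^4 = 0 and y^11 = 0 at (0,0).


The intersection multiplicity of V(x^a) and V(y^b) at the origin is:
I(O; V(x^4), V(y^11)) = dim_k(k[x,y]/(x^4, y^11))
A basis for k[x,y]/(x^4, y^11) is the set of monomials x^i * y^j
where 0 <= i < 4 and 0 <= j < 11.
The number of such monomials is 4 * 11 = 44

44


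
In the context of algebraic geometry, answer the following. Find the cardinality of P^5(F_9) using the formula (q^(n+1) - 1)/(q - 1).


P^5(F_9) has (q^(n+1) - 1)/(q - 1) points.
= 9^5 + 9^4 + 9^3 + 9^2 + 9^1 + 9^0
= 59049 + 6561 + 729 + 81 + 9 + 1
= 66430

66430


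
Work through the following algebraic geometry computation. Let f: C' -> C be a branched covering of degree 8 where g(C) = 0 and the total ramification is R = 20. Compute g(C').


Riemann-Hurwitz formula: 2g' - 2 = d(2g - 2) + R
Given: d = 8, g = 0, R = 20
2g' - 2 = 8*(2*0 - 2) + 20
2g' - 2 = 8*(-2) + 20
2g' - 2 = -16 + 20 = 4
2g' = 6
g' = 3

3


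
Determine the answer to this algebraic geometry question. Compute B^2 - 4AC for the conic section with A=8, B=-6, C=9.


The discriminant of a conic Ax^2 + Bxy + Cy^2 + ... = 0 is B^2 - 4AC.
B^2 = (-6)^2 = 36
4AC = 4*8*9 = 288
Discriminant = 36 - 288 = -252

-252


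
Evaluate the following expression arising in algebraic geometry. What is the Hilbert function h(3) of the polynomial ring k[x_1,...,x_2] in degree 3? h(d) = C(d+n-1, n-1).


The Hilbert function for the polynomial ring in 2 variables is:
h(d) = C(d+n-1, n-1)
h(3) = C(3+2-1, 2-1) = C(4, 1)
= 4! / (1! * 3!)
= 4

4


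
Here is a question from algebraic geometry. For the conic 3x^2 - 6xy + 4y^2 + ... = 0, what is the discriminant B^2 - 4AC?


The discriminant of a conic Ax^2 + Bxy + Cy^2 + ... = 0 is B^2 - 4AC.
B^2 = (-6)^2 = 36
4AC = 4*3*4 = 48
Discriminant = 36 - 48 = -12

-12


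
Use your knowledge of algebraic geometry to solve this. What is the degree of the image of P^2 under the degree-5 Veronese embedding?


The Veronese variety v_5(P^2) has degree d^r.
d^r = 5^2 = 25

25


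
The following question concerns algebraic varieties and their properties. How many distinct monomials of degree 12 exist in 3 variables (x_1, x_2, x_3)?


The number of degree-12 monomials in 3 variables is C(d+n-1, n-1).
= C(12+3-1, 3-1) = C(14, 2)
= 91

91


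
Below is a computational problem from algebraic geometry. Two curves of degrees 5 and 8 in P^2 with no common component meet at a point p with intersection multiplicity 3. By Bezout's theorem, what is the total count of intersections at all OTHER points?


By Bezout's theorem, the total intersection number is d1 * d2.
Total = 5 * 8 = 40
Intersection multiplicity at p = 3
Remaining intersections = 40 - 3 = 37

37


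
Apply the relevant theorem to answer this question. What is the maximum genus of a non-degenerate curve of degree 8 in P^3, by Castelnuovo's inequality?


Castelnuovo's bound: write d - 1 = m(r-1) + epsilon with 0 <= epsilon < r-1.
d - 1 = 8 - 1 = 7
r - 1 = 3 - 1 = 2
7 = 3*2 + 1, so m = 3, epsilon = 1
pi(d, r) = m(m-1)(r-1)/2 + m*epsilon
= 3*2*2/2 + 3*1
= 12/2 + 3
= 6 + 3 = 9

9


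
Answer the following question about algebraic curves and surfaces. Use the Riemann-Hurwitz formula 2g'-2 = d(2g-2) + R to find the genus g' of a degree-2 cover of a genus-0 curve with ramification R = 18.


Riemann-Hurwitz formula: 2g' - 2 = d(2g - 2) + R
Given: d = 2, g = 0, R = 18
2g' - 2 = 2*(2*0 - 2) + 18
2g' - 2 = 2*(-2) + 18
2g' - 2 = -4 + 18 = 14
2g' = 16
g' = 8

8
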